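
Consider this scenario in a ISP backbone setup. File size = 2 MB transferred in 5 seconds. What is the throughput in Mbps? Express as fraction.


Given: file = 2 MB, time = 5 s
File in Mb = 2 * 8 = 16 Mb
Throughput = 16 / 5 Mbps
Throughput = 16/5 Mbps

16/5


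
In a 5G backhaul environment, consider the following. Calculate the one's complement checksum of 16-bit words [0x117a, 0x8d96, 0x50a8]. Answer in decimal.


Given words: [0x117a, 0x8d96, 0x50a8]
Step 1: Sum all words
Raw sum = 4474 + 36246 + 20648 = 61368
One's complement = ~61368 & 0xFFFF = 4167

4167


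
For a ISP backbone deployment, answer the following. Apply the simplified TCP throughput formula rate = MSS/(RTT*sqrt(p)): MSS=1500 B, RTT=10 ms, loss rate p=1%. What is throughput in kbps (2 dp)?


Given: MSS = 1500 bytes, RTT = 10 ms, loss = 1%
RTT in seconds = 10 / 1000 = 0.01
Loss rate = 1% = 0.01
sqrt(loss) = sqrt(0.01) = 0.1
Throughput (bytes/s) = 1500 / (0.01 * 0.1) = 1500000.0000
Throughput (kbps) = 1500000.0000 * 8 / 1000 = 12000.000000 -> 12000.00 kbps (2 dp)

12000.00


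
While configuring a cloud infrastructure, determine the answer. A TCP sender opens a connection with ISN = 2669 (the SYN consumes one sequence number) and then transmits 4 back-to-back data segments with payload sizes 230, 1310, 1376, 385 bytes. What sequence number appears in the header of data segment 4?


The SYN occupies sequence number ISN = 2669, so the first data byte is ISN + 1 = 2670.
SEQ of data segment i = (ISN + 1) + sum of payload sizes of segments 1..i-1.
Segment 1: SEQ = 2670, payload = 230 bytes
Segment 2: SEQ = 2900, payload = 1310 bytes
Segment 3: SEQ = 4210, payload = 1376 bytes
Segment 4: SEQ = 5586, payload = 385 bytes
SEQ of segment 4 = 2670 + 230 + 1310 + 1376 = 5586

5586


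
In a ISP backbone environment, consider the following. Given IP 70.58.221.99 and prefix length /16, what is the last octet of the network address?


Given: IP = 70.58.221.99, prefix = /16
Subnet mask = 255.255.0.0
Last octet of IP: 99
Last octet of mask: 0
Network last octet = 99 AND 0 = 0

0


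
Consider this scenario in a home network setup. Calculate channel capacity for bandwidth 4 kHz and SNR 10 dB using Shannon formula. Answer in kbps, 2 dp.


Given: B = 4 kHz, SNR = 10 dB
SNR linear = 10^(10/10) = 10
1 + SNR = 11
log2(11) = 3.4594316186
C = 4 * 1000 * 3.4594316186 = 13837.7265 bps
C = 13.837726 kbps -> 13.84 kbps (2 dp)

13.84


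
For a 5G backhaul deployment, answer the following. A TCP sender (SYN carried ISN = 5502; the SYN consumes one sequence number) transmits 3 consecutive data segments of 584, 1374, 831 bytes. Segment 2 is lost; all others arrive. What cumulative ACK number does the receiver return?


SYN uses sequence number 5502; first data byte = ISN + 1 = 5503.
Segment 1: SEQ = 5503, len = 584 B, covers [5503, 6086]
Segment 2: SEQ = 6087, len = 1374 B, covers [6087, 7460] [LOST]
Segment 3: SEQ = 7461, len = 831 B, covers [7461, 8291]
In-order data received: bytes [5503, 6086] (segments 1..1).
Segment 2 missing -> gap begins at byte 6087; later segments buffered out of order.
Cumulative ACK = next expected in-order byte = 5503 + 584 = 6087

6087


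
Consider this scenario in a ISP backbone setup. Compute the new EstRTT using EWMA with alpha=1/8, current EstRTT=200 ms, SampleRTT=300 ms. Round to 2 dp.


Given: EstRTT = 200 ms, SampleRTT = 300 ms, alpha = 1/8
New EstRTT = (1 - alpha) * EstRTT + alpha * SampleRTT
(7/8) * 200 = 175
(1/8) * 300 = 37.5
New EstRTT = 175 + 37.5 = 212.5 ms -> 212.50 ms (2 dp)

212.50


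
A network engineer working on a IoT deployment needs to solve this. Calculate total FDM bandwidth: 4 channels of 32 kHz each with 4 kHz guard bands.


Given: 4 channels, 32 kHz each, guard = 4 kHz
Channel bandwidth = 4 * 32 = 128 kHz
Guard bands = 3 gaps * 4 kHz = 12 kHz
Total = 128 + 12 = 140 kHz

140


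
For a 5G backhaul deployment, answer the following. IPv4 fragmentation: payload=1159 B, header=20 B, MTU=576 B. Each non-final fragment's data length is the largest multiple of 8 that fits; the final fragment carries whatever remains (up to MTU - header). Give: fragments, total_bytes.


Max data per non-final fragment = floor((MTU - header)/8)*8 = floor((576 - 20)/8)*8 = floor(556/8)*8 = 552 B
Final fragment needs no 8-byte alignment: it can carry up to MTU - header = 556 B
Non-final fragments needed = ceil((payload - 556) / 552) = ceil(603/552) = ceil(1.0924) = 2
Number of fragments = 2 + 1 = 3
Fragment sizes (data): 2 * 552 B + 55 B (last, 55 <= 556 OK)
Total bytes sent = payload + n_frags * header = 1159 + 3*20 = 1159 + 60 = 1219 B

3, 1219


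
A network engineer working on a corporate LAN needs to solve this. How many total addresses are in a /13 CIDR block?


Given: CIDR prefix /13
Host bits = 32 - 13 = 19
Total addresses = 2^19 = 524288

524288


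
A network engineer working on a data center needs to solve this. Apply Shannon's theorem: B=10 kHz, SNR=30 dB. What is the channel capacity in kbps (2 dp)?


Given: B = 10 kHz, SNR = 30 dB
SNR linear = 10^(30/10) = 1000
1 + SNR = 1001
log2(1001) = 9.9672262588
C = 10 * 1000 * 9.9672262588 = 99672.2626 bps
C = 99.672263 kbps -> 99.67 kbps (2 dp)

99.67


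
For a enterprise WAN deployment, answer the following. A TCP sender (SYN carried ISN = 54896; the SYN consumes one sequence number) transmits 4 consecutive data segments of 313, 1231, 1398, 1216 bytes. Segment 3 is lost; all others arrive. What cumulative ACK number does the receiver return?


SYN uses sequence number 54896; first data byte = ISN + 1 = 54897.
Segment 1: SEQ = 54897, len = 313 B, covers [54897, 55209]
Segment 2: SEQ = 55210, len = 1231 B, covers [55210, 56440]
Segment 3: SEQ = 56441, len = 1398 B, covers [56441, 57838] [LOST]
Segment 4: SEQ = 57839, len = 1216 B, covers [57839, 59054]
In-order data received: bytes [54897, 56440] (segments 1..2).
Segment 3 missing -> gap begins at byte 56441; later segments buffered out of order.
Cumulative ACK = next expected in-order byte = 54897 + 313 + 1231 = 56441

56441


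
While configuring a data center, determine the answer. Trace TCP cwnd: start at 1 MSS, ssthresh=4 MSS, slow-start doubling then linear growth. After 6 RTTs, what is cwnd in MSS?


RTT 0: cwnd = 1 MSS (initial)
RTT 1: cwnd = 2 MSS (slow start, doubled)
RTT 2: cwnd = 4 MSS (slow start, doubled)
RTT 3: cwnd = 5 MSS (congestion avoidance, +1)
RTT 4: cwnd = 6 MSS (congestion avoidance, +1)
RTT 5: cwnd = 7 MSS (congestion avoidance, +1)
RTT 6: cwnd = 8 MSS (congestion avoidance, +1)

8


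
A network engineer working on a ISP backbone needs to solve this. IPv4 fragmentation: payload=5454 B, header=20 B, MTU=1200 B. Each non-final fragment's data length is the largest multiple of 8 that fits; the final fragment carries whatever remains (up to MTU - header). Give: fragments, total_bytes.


Max data per non-final fragment = floor((MTU - header)/8)*8 = floor((1200 - 20)/8)*8 = floor(1180/8)*8 = 1176 B
Final fragment needs no 8-byte alignment: it can carry up to MTU - header = 1180 B
Non-final fragments needed = ceil((payload - 1180) / 1176) = ceil(4274/1176) = ceil(3.6344) = 4
Number of fragments = 4 + 1 = 5
Fragment sizes (data): 4 * 1176 B + 750 B (last, 750 <= 1180 OK)
Total bytes sent = payload + n_frags * header = 5454 + 5*20 = 5454 + 100 = 5554 B

5, 5554


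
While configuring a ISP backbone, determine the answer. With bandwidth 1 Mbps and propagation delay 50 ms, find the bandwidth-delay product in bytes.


Given: bandwidth = 1 Mbps, delay = 50 ms
BDP in bits = 1 * 10^6 * 50 / 1000
BDP in bits = 50000
BDP in bytes = 50000 / 8 = 6250

6250


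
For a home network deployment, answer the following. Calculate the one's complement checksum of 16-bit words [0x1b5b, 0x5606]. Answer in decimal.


Given words: [0x1b5b, 0x5606]
Step 1: Sum all words
Raw sum = 7003 + 22022 = 29025
One's complement = ~29025 & 0xFFFF = 36510

36510


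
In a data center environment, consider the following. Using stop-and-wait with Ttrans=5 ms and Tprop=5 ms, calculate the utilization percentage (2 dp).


Given: Ttrans = 5 ms, Tprop = 5 ms
RTT = 2 * Tprop = 2 * 5 = 10 ms
U = Ttrans / (Ttrans + RTT)
U = 5 / (5 + 10)
U = 5 / 15 = 0.333333
U% = 33.33%

33.33


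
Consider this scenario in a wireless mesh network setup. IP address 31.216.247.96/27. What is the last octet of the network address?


Given: IP = 31.216.247.96, prefix = /27
Subnet mask = 255.255.255.224
Last octet of IP: 96
Last octet of mask: 224
Network last octet = 96 AND 224 = 96

96


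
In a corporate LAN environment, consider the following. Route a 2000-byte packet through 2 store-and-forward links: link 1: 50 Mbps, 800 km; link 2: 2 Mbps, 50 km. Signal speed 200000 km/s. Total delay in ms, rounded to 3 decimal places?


Packet = 2000 bytes = 16000 bits. Store-and-forward: sum (t_trans + t_prop) per link.
Link 1: t_trans = 16000/(50*10^6) s = 0.3200 ms; t_prop = 800/200000 s = 4.0000 ms; subtotal = 4.3200 ms
Link 2: t_trans = 16000/(2*10^6) s = 8.0000 ms; t_prop = 50/200000 s = 0.2500 ms; subtotal = 8.2500 ms
End-to-end = 4.3200 + 8.2500 = 12.5700 ms -> 12.570 ms (3 dp)

12.570


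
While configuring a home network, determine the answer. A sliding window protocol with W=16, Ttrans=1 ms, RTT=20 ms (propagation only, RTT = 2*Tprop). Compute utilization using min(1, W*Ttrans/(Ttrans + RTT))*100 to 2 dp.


Given: W = 16, Ttrans = 1 ms, RTT = 20 ms (= 2 * Tprop, Tprop = 10 ms)
Cycle time = Ttrans + RTT = 1 + 20 = 21 ms (first packet sent until its ACK returns)
W * Ttrans = 16 * 1 = 16 ms of sending per cycle
W * Ttrans / (Ttrans + RTT) = 16 / 21 = 0.761905
U = min(1, 0.761905) = 0.761905
U% = 76.19%

76.19


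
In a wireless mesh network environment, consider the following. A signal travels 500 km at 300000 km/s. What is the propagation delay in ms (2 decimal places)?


Given: distance = 500 km, speed = 300000 km/s
Delay = distance / speed = 500 / 300000 seconds
Delay in ms = 500 * 1000 / 300000
Delay = 1.6667 ms
Rounded to 2 dp = 1.67 ms

1.67


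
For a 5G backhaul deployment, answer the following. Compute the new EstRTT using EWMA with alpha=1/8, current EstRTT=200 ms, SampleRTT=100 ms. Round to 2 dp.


Given: EstRTT = 200 ms, SampleRTT = 100 ms, alpha = 1/8
New EstRTT = (1 - alpha) * EstRTT + alpha * SampleRTT
(7/8) * 200 = 175
(1/8) * 100 = 12.5
New EstRTT = 175 + 12.5 = 187.5 ms -> 187.50 ms (2 dp)

187.50


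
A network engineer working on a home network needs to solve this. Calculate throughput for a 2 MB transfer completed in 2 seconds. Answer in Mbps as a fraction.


Given: file = 2 MB, time = 2 s
File in Mb = 2 * 8 = 16 Mb
Throughput = 16 / 2 Mbps
Throughput = 8 Mbps

8


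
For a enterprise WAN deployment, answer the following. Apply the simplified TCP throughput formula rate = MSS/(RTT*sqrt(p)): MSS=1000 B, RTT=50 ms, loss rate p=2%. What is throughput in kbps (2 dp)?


Given: MSS = 1000 bytes, RTT = 50 ms, loss = 2%
RTT in seconds = 50 / 1000 = 0.05
Loss rate = 2% = 0.02
sqrt(loss) = sqrt(0.02) = 0.141421356237
Throughput (bytes/s) = 1000 / (0.05 * 0.141421356237) = 141421.3562
Throughput (kbps) = 141421.3562 * 8 / 1000 = 1131.370850 -> 1131.37 kbps (2 dp)

1131.37


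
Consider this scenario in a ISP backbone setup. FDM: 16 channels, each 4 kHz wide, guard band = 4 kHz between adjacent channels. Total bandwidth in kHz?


Given: 16 channels, 4 kHz each, guard = 4 kHz
Channel bandwidth = 16 * 4 = 64 kHz
Guard bands = 15 gaps * 4 kHz = 60 kHz
Total = 64 + 60 = 124 kHz

124


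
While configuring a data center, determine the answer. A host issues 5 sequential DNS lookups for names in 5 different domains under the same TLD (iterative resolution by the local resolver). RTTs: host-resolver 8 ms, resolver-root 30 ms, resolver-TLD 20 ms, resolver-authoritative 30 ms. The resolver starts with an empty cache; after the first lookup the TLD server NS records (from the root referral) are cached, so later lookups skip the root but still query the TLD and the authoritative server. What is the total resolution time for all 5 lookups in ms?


Lookup 1 (cold cache): local + root + TLD + auth = 8 + 30 + 20 + 30 = 88 ms
Lookups 2..5 (TLD NS cached -> skip root; new domain -> still ask TLD and auth): local + TLD + auth = 8 + 20 + 30 = 58 ms each
Remaining 4 lookups: 4 * 58 = 232 ms
Total = 88 + 232 = 320 ms

320


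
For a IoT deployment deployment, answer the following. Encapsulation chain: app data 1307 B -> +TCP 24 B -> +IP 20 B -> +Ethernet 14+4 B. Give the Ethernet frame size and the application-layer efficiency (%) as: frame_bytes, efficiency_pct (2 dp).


TCP segment = 1307 + 24 = 1331 B
IP packet = 1331 + 20 = 1351 B
Ethernet frame = 1351 + 14 + 4 = 1369 B
Efficiency = app / frame = 1307 / 1369 = 0.954711 = 95.4711% -> 95.47% (2 dp)

1369, 95.47


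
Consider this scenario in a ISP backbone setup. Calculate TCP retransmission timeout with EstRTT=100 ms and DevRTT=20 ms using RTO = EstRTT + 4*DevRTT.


Given: EstRTT = 100 ms, DevRTT = 20 ms
Timeout = EstRTT + 4 * DevRTT
4 * DevRTT = 4 * 20 = 80
Timeout = 100 + 80 = 180 ms

180


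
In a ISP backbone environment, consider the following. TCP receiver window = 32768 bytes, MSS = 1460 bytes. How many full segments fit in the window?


Given: RWND = 32768 bytes, MSS = 1460 bytes
Full segments = floor(RWND / MSS)
Full segments = floor(32768 / 1460)
Full segments = floor(22.4438) = 22

22


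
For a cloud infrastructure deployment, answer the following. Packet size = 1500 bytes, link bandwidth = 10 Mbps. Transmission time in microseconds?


Given: packet = 1500 bytes, bandwidth = 10 Mbps
Packet in bits = 1500 * 8 = 12000 bits
Bandwidth = 10 * 10^6 = 10000000 bps
Time = 12000 / 10000000 seconds
Time in us = 12000 * 10^6 / 10000000 = 1200

1200


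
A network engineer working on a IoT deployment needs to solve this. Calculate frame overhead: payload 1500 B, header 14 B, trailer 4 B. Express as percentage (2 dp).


Given: payload = 1500 B, header = 14 B, trailer = 4 B
Overhead bytes = header + trailer = 14 + 4 = 18
Total frame = payload + overhead = 1500 + 18 = 1518
Overhead % = 18 / 1518 * 100 = 1.1858% -> 1.19% (2 dp)

1.19


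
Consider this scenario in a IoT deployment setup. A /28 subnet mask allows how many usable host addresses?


Given: subnet mask /28
Host bits = 32 - 28 = 4
Total addresses = 2^4 = 16
Usable hosts = 16 - 2 (network + broadcast) = 14

14


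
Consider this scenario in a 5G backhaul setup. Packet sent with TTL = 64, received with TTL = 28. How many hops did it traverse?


Given: initial TTL = 64, received TTL = 28
Hops = initial TTL - received TTL
Hops = 64 - 28 = 36

36


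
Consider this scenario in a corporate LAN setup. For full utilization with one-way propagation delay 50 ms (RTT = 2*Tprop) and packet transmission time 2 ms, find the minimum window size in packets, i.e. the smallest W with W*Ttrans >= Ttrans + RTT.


Given: Ttrans = 2 ms, RTT = 100 ms (= 2 * Tprop, Tprop = 50 ms)
Time until first ACK returns = Ttrans + RTT = 2 + 100 = 102 ms
Need W * Ttrans >= Ttrans + RTT  ->  W >= (Ttrans + RTT) / Ttrans
(Ttrans + RTT) / Ttrans = 102 / 2 = 51
W_min = ceil(51) = 51

51


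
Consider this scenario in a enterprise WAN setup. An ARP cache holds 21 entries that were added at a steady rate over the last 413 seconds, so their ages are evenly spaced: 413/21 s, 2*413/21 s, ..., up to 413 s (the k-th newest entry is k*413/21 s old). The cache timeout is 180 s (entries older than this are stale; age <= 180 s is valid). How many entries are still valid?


Ages are k * 413/21 s for k = 1..21 (spacing = 19.6667 s).
Entry k is valid iff k * 413/21 <= 180 iff k <= 21 * 180 / 413 = 9.1525
n_valid = floor(9.1525) = 9
(n_stale = 21 - 9 = 12)

9


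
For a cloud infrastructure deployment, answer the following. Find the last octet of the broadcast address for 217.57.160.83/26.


Given: IP = 217.57.160.83, prefix = /26
Host bits = 32 - 26 = 6
Network last octet = 83 AND mask = 64
Host part size = 2^6 - 1 = 63
Broadcast last octet = 64 OR 63 = 127

127


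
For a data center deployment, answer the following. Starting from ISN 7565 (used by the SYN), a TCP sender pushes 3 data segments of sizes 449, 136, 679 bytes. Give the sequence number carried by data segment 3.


The SYN occupies sequence number ISN = 7565, so the first data byte is ISN + 1 = 7566.
SEQ of data segment i = (ISN + 1) + sum of payload sizes of segments 1..i-1.
Segment 1: SEQ = 7566, payload = 449 bytes
Segment 2: SEQ = 8015, payload = 136 bytes
Segment 3: SEQ = 8151, payload = 679 bytes
SEQ of segment 3 = 7566 + 449 + 136 = 8151

8151


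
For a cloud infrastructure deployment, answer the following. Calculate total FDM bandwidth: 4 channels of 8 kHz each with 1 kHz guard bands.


Given: 4 channels, 8 kHz each, guard = 1 kHz
Channel bandwidth = 4 * 8 = 32 kHz
Guard bands = 3 gaps * 1 kHz = 3 kHz
Total = 32 + 3 = 35 kHz

35


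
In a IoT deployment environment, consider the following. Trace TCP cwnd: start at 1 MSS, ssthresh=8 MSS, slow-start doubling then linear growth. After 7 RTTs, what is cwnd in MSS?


RTT 0: cwnd = 1 MSS (initial)
RTT 1: cwnd = 2 MSS (slow start, doubled)
RTT 2: cwnd = 4 MSS (slow start, doubled)
RTT 3: cwnd = 8 MSS (slow start, doubled)
RTT 4: cwnd = 9 MSS (congestion avoidance, +1)
RTT 5: cwnd = 10 MSS (congestion avoidance, +1)
RTT 6: cwnd = 11 MSS (congestion avoidance, +1)
RTT 7: cwnd = 12 MSS (congestion avoidance, +1)

12


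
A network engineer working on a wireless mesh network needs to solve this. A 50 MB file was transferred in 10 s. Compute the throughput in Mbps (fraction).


Given: file = 50 MB, time = 10 s
File in Mb = 50 * 8 = 400 Mb
Throughput = 400 / 10 Mbps
Throughput = 40 Mbps

40


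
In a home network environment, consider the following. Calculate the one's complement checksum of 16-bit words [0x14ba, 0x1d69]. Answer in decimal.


Given words: [0x14ba, 0x1d69]
Step 1: Sum all words
Raw sum = 5306 + 7529 = 12835
One's complement = ~12835 & 0xFFFF = 52700

52700


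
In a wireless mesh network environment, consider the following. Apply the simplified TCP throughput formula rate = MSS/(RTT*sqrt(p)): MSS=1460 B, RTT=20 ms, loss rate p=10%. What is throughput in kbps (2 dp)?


Given: MSS = 1460 bytes, RTT = 20 ms, loss = 10%
RTT in seconds = 20 / 1000 = 0.02
Loss rate = 10% = 0.1
sqrt(loss) = sqrt(0.1) = 0.316227766017
Throughput (bytes/s) = 1460 / (0.02 * 0.316227766017) = 230846.2692
Throughput (kbps) = 230846.2692 * 8 / 1000 = 1846.770154 -> 1846.77 kbps (2 dp)

1846.77


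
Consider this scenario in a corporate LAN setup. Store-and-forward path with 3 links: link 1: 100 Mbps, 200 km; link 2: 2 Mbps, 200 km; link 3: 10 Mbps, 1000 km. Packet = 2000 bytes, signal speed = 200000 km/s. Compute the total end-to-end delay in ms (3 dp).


Packet = 2000 bytes = 16000 bits. Store-and-forward: sum (t_trans + t_prop) per link.
Link 1: t_trans = 16000/(100*10^6) s = 0.1600 ms; t_prop = 200/200000 s = 1.0000 ms; subtotal = 1.1600 ms
Link 2: t_trans = 16000/(2*10^6) s = 8.0000 ms; t_prop = 200/200000 s = 1.0000 ms; subtotal = 9.0000 ms
Link 3: t_trans = 16000/(10*10^6) s = 1.6000 ms; t_prop = 1000/200000 s = 5.0000 ms; subtotal = 6.6000 ms
End-to-end = 1.1600 + 9.0000 + 6.6000 = 16.7600 ms -> 16.760 ms (3 dp)

16.760


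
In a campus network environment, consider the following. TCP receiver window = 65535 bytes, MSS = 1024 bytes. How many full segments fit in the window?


Given: RWND = 65535 bytes, MSS = 1024 bytes
Full segments = floor(RWND / MSS)
Full segments = floor(65535 / 1024)
Full segments = floor(63.999) = 63

63


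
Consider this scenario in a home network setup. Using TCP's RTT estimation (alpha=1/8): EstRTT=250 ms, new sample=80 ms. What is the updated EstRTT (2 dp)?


Given: EstRTT = 250 ms, SampleRTT = 80 ms, alpha = 1/8
New EstRTT = (1 - alpha) * EstRTT + alpha * SampleRTT
(7/8) * 250 = 218.75
(1/8) * 80 = 10
New EstRTT = 218.75 + 10 = 228.75 ms -> 228.75 ms (2 dp)

228.75


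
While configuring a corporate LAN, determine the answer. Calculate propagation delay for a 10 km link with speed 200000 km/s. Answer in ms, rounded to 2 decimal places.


Given: distance = 10 km, speed = 200000 km/s
Delay = distance / speed = 10 / 200000 seconds
Delay in ms = 10 * 1000 / 200000
Delay = 0.0500 ms
Rounded to 2 dp = 0.05 ms

0.05


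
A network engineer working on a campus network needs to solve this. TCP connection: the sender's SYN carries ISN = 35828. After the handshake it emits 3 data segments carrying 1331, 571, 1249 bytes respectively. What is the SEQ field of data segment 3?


The SYN occupies sequence number ISN = 35828, so the first data byte is ISN + 1 = 35829.
SEQ of data segment i = (ISN + 1) + sum of payload sizes of segments 1..i-1.
Segment 1: SEQ = 35829, payload = 1331 bytes
Segment 2: SEQ = 37160, payload = 571 bytes
Segment 3: SEQ = 37731, payload = 1249 bytes
SEQ of segment 3 = 35829 + 1331 + 571 = 37731

37731


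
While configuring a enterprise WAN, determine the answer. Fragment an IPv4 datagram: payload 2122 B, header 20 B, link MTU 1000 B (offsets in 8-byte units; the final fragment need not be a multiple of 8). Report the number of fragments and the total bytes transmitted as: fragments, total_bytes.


Max data per non-final fragment = floor((MTU - header)/8)*8 = floor((1000 - 20)/8)*8 = floor(980/8)*8 = 976 B
Final fragment needs no 8-byte alignment: it can carry up to MTU - header = 980 B
Non-final fragments needed = ceil((payload - 980) / 976) = ceil(1142/976) = ceil(1.1701) = 2
Number of fragments = 2 + 1 = 3
Fragment sizes (data): 2 * 976 B + 170 B (last, 170 <= 980 OK)
Total bytes sent = payload + n_frags * header = 2122 + 3*20 = 2122 + 60 = 2182 B

3, 2182


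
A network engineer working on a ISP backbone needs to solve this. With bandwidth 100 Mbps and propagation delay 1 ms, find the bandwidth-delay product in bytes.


Given: bandwidth = 100 Mbps, delay = 1 ms
BDP in bits = 100 * 10^6 * 1 / 1000
BDP in bits = 100000
BDP in bytes = 100000 / 8 = 12500

12500


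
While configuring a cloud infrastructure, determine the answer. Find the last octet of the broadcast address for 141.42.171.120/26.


Given: IP = 141.42.171.120, prefix = /26
Host bits = 32 - 26 = 6
Network last octet = 120 AND mask = 64
Host part size = 2^6 - 1 = 63
Broadcast last octet = 64 OR 63 = 127

127


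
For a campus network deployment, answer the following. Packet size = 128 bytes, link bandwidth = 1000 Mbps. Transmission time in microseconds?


Given: packet = 128 bytes, bandwidth = 1000 Mbps
Packet in bits = 128 * 8 = 1024 bits
Bandwidth = 1000 * 10^6 = 1000000000 bps
Time = 1024 / 1000000000 seconds
Time in us = 1024 * 10^6 / 1000000000 = 1.024

1.024


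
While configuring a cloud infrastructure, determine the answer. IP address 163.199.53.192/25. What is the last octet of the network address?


Given: IP = 163.199.53.192, prefix = /25
Subnet mask = 255.255.255.128
Last octet of IP: 192
Last octet of mask: 128
Network last octet = 192 AND 128 = 128

128


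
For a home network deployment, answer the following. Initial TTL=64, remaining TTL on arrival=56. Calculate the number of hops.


Given: initial TTL = 64, received TTL = 56
Hops = initial TTL - received TTL
Hops = 64 - 56 = 8

8


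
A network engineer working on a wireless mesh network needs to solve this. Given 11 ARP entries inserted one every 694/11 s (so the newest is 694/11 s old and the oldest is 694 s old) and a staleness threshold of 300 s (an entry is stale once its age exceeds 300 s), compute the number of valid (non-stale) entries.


Ages are k * 694/11 s for k = 1..11 (spacing = 63.0909 s).
Entry k is valid iff k * 694/11 <= 300 iff k <= 11 * 300 / 694 = 4.7550
n_valid = floor(4.7550) = 4
(n_stale = 11 - 4 = 7)

4


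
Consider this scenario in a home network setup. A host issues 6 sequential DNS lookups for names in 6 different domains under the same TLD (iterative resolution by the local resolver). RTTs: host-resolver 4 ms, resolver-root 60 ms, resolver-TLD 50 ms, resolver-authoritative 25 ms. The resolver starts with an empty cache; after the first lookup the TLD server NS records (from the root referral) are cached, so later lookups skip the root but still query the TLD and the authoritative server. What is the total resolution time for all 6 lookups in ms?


Lookup 1 (cold cache): local + root + TLD + auth = 4 + 60 + 50 + 25 = 139 ms
Lookups 2..6 (TLD NS cached -> skip root; new domain -> still ask TLD and auth): local + TLD + auth = 4 + 50 + 25 = 79 ms each
Remaining 5 lookups: 5 * 79 = 395 ms
Total = 139 + 395 = 534 ms

534


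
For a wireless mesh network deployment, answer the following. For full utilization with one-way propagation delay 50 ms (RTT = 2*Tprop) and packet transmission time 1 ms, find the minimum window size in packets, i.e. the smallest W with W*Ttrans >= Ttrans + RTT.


Given: Ttrans = 1 ms, RTT = 100 ms (= 2 * Tprop, Tprop = 50 ms)
Time until first ACK returns = Ttrans + RTT = 1 + 100 = 101 ms
Need W * Ttrans >= Ttrans + RTT  ->  W >= (Ttrans + RTT) / Ttrans
(Ttrans + RTT) / Ttrans = 101 / 1 = 101
W_min = ceil(101) = 101

101


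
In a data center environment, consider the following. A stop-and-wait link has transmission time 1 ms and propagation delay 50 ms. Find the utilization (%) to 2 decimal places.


Given: Ttrans = 1 ms, Tprop = 50 ms
RTT = 2 * Tprop = 2 * 50 = 100 ms
U = Ttrans / (Ttrans + RTT)
U = 1 / (1 + 100)
U = 1 / 101 = 0.009901
U% = 0.99%

0.99


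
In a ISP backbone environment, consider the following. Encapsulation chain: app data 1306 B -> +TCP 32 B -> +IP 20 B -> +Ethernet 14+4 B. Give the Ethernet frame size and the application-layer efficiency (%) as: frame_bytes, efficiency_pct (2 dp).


TCP segment = 1306 + 32 = 1338 B
IP packet = 1338 + 20 = 1358 B
Ethernet frame = 1358 + 14 + 4 = 1376 B
Efficiency = app / frame = 1306 / 1376 = 0.949128 = 94.9128% -> 94.91% (2 dp)

1376, 94.91


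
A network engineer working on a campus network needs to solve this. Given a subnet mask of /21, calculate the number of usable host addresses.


Given: subnet mask /21
Host bits = 32 - 21 = 11
Total addresses = 2^11 = 2048
Usable hosts = 2048 - 2 (network + broadcast) = 2046

2046


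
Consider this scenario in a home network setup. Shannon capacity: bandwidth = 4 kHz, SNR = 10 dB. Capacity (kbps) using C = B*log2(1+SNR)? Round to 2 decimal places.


Given: B = 4 kHz, SNR = 10 dB
SNR linear = 10^(10/10) = 10
1 + SNR = 11
log2(11) = 3.4594316186
C = 4 * 1000 * 3.4594316186 = 13837.7265 bps
C = 13.837726 kbps -> 13.84 kbps (2 dp)

13.84


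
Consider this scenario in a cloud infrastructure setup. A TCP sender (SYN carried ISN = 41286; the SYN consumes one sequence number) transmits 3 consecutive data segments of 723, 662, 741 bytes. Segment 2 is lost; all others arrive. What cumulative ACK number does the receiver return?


SYN uses sequence number 41286; first data byte = ISN + 1 = 41287.
Segment 1: SEQ = 41287, len = 723 B, covers [41287, 42009]
Segment 2: SEQ = 42010, len = 662 B, covers [42010, 42671] [LOST]
Segment 3: SEQ = 42672, len = 741 B, covers [42672, 43412]
In-order data received: bytes [41287, 42009] (segments 1..1).
Segment 2 missing -> gap begins at byte 42010; later segments buffered out of order.
Cumulative ACK = next expected in-order byte = 41287 + 723 = 42010

42010


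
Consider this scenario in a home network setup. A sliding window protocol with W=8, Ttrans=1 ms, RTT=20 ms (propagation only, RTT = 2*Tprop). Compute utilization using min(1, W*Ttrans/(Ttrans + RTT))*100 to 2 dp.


Given: W = 8, Ttrans = 1 ms, RTT = 20 ms (= 2 * Tprop, Tprop = 10 ms)
Cycle time = Ttrans + RTT = 1 + 20 = 21 ms (first packet sent until its ACK returns)
W * Ttrans = 8 * 1 = 8 ms of sending per cycle
W * Ttrans / (Ttrans + RTT) = 8 / 21 = 0.380952
U = min(1, 0.380952) = 0.380952
U% = 38.10%

38.10


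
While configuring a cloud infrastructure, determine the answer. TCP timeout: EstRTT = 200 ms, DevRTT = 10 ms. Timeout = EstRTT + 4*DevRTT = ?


Given: EstRTT = 200 ms, DevRTT = 10 ms
Timeout = EstRTT + 4 * DevRTT
4 * DevRTT = 4 * 10 = 40
Timeout = 200 + 40 = 240 ms

240


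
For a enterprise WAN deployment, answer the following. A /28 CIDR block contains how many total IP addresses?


Given: CIDR prefix /28
Host bits = 32 - 28 = 4
Total addresses = 2^4 = 16

16


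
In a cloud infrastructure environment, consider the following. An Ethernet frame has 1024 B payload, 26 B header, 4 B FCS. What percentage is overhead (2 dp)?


Given: payload = 1024 B, header = 26 B, trailer = 4 B
Overhead bytes = header + trailer = 26 + 4 = 30
Total frame = payload + overhead = 1024 + 30 = 1054
Overhead % = 30 / 1054 * 100 = 2.8463% -> 2.85% (2 dp)

2.85


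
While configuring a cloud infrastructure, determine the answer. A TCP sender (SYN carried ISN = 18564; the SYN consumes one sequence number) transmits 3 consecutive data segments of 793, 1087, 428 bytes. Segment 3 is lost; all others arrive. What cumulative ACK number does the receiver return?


SYN uses sequence number 18564; first data byte = ISN + 1 = 18565.
Segment 1: SEQ = 18565, len = 793 B, covers [18565, 19357]
Segment 2: SEQ = 19358, len = 1087 B, covers [19358, 20444]
Segment 3: SEQ = 20445, len = 428 B, covers [20445, 20872] [LOST]
In-order data received: bytes [18565, 20444] (segments 1..2).
Segment 3 missing -> gap begins at byte 20445.
Cumulative ACK = next expected in-order byte = 18565 + 793 + 1087 = 20445

20445


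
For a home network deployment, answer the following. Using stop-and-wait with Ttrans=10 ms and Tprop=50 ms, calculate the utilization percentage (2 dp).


Given: Ttrans = 10 ms, Tprop = 50 ms
RTT = 2 * Tprop = 2 * 50 = 100 ms
U = Ttrans / (Ttrans + RTT)
U = 10 / (10 + 100)
U = 10 / 110 = 0.090909
U% = 9.09%

9.09


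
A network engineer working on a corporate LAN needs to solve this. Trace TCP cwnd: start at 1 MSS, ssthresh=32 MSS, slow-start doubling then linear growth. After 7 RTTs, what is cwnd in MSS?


RTT 0: cwnd = 1 MSS (initial)
RTT 1: cwnd = 2 MSS (slow start, doubled)
RTT 2: cwnd = 4 MSS (slow start, doubled)
RTT 3: cwnd = 8 MSS (slow start, doubled)
RTT 4: cwnd = 16 MSS (slow start, doubled)
RTT 5: cwnd = 32 MSS (slow start, doubled)
RTT 6: cwnd = 33 MSS (congestion avoidance, +1)
RTT 7: cwnd = 34 MSS (congestion avoidance, +1)

34


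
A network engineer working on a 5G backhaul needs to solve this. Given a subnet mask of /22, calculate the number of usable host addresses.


Given: subnet mask /22
Host bits = 32 - 22 = 10
Total addresses = 2^10 = 1024
Usable hosts = 1024 - 2 (network + broadcast) = 1022

1022


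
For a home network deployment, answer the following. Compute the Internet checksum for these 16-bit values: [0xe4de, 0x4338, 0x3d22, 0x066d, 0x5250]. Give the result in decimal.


Given words: [0xe4de, 0x4338, 0x3d22, 0x066d, 0x5250]
Step 1: Sum all words
Raw sum = 58590 + 17208 + 15650 + 1645 + 21072 = 114165
Step 2: Fold carry: (48629 + 1) = 48630
One's complement = ~48630 & 0xFFFF = 16905

16905


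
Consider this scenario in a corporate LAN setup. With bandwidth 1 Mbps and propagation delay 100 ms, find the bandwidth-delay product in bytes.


Given: bandwidth = 1 Mbps, delay = 100 ms
BDP in bits = 1 * 10^6 * 100 / 1000
BDP in bits = 100000
BDP in bytes = 100000 / 8 = 12500

12500


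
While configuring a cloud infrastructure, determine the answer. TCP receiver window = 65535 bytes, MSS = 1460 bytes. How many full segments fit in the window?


Given: RWND = 65535 bytes, MSS = 1460 bytes
Full segments = floor(RWND / MSS)
Full segments = floor(65535 / 1460)
Full segments = floor(44.887) = 44

44


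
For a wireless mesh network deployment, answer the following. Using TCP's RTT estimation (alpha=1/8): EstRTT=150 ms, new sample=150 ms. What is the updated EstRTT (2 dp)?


Given: EstRTT = 150 ms, SampleRTT = 150 ms, alpha = 1/8
New EstRTT = (1 - alpha) * EstRTT + alpha * SampleRTT
(7/8) * 150 = 131.25
(1/8) * 150 = 18.75
New EstRTT = 131.25 + 18.75 = 150 ms -> 150.00 ms (2 dp)

150.00


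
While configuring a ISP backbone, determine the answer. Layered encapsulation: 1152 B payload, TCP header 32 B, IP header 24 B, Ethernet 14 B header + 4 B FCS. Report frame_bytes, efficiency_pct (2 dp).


TCP segment = 1152 + 32 = 1184 B
IP packet = 1184 + 24 = 1208 B
Ethernet frame = 1208 + 14 + 4 = 1226 B
Efficiency = app / frame = 1152 / 1226 = 0.939641 = 93.9641% -> 93.96% (2 dp)

1226, 93.96


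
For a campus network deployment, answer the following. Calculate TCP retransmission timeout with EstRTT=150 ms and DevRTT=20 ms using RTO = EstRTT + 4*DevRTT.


Given: EstRTT = 150 ms, DevRTT = 20 ms
Timeout = EstRTT + 4 * DevRTT
4 * DevRTT = 4 * 20 = 80
Timeout = 150 + 80 = 230 ms

230


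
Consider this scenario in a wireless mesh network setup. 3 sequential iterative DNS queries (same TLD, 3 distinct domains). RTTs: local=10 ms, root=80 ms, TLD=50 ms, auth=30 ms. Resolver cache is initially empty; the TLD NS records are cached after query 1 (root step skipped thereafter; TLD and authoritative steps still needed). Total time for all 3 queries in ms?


Lookup 1 (cold cache): local + root + TLD + auth = 10 + 80 + 50 + 30 = 170 ms
Lookups 2..3 (TLD NS cached -> skip root; new domain -> still ask TLD and auth): local + TLD + auth = 10 + 50 + 30 = 90 ms each
Remaining 2 lookups: 2 * 90 = 180 ms
Total = 170 + 180 = 350 ms

350


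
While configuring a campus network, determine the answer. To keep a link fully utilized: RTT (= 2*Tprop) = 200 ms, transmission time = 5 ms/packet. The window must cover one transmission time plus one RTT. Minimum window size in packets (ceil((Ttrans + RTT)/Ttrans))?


Given: Ttrans = 5 ms, RTT = 200 ms (= 2 * Tprop, Tprop = 100 ms)
Time until first ACK returns = Ttrans + RTT = 5 + 200 = 205 ms
Need W * Ttrans >= Ttrans + RTT  ->  W >= (Ttrans + RTT) / Ttrans
(Ttrans + RTT) / Ttrans = 205 / 5 = 41
W_min = ceil(41) = 41

41


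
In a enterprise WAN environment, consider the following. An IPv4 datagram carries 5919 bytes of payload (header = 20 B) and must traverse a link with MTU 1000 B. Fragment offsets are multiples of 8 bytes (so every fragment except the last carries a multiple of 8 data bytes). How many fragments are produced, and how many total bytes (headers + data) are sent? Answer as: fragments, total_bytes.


Max data per non-final fragment = floor((MTU - header)/8)*8 = floor((1000 - 20)/8)*8 = floor(980/8)*8 = 976 B
Final fragment needs no 8-byte alignment: it can carry up to MTU - header = 980 B
Non-final fragments needed = ceil((payload - 980) / 976) = ceil(4939/976) = ceil(5.0605) = 6
Number of fragments = 6 + 1 = 7
Fragment sizes (data): 6 * 976 B + 63 B (last, 63 <= 980 OK)
Total bytes sent = payload + n_frags * header = 5919 + 7*20 = 5919 + 140 = 6059 B

7, 6059


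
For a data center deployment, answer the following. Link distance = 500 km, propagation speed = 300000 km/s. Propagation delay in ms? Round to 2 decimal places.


Given: distance = 500 km, speed = 300000 km/s
Delay = distance / speed = 500 / 300000 seconds
Delay in ms = 500 * 1000 / 300000
Delay = 1.6667 ms
Rounded to 2 dp = 1.67 ms

1.67


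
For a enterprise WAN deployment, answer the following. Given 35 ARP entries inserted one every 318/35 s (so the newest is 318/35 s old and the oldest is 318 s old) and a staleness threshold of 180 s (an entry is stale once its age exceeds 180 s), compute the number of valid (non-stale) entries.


Ages are k * 318/35 s for k = 1..35 (spacing = 9.0857 s).
Entry k is valid iff k * 318/35 <= 180 iff k <= 35 * 180 / 318 = 19.8113
n_valid = floor(19.8113) = 19
(n_stale = 35 - 19 = 16)

19


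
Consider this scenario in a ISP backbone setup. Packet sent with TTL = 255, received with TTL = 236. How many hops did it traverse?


Given: initial TTL = 255, received TTL = 236
Hops = initial TTL - received TTL
Hops = 255 - 236 = 19

19


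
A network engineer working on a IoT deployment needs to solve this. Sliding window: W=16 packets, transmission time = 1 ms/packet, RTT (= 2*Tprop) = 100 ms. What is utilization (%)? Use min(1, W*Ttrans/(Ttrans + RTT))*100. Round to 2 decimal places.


Given: W = 16, Ttrans = 1 ms, RTT = 100 ms (= 2 * Tprop, Tprop = 50 ms)
Cycle time = Ttrans + RTT = 1 + 100 = 101 ms (first packet sent until its ACK returns)
W * Ttrans = 16 * 1 = 16 ms of sending per cycle
W * Ttrans / (Ttrans + RTT) = 16 / 101 = 0.158416
U = min(1, 0.158416) = 0.158416
U% = 15.84%

15.84


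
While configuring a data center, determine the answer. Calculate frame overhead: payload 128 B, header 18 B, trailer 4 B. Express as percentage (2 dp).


Given: payload = 128 B, header = 18 B, trailer = 4 B
Overhead bytes = header + trailer = 18 + 4 = 22
Total frame = payload + overhead = 128 + 22 = 150
Overhead % = 22 / 150 * 100 = 14.6667% -> 14.67% (2 dp)

14.67


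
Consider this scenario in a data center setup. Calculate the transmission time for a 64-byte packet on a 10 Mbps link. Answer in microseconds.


Given: packet = 64 bytes, bandwidth = 10 Mbps
Packet in bits = 64 * 8 = 512 bits
Bandwidth = 10 * 10^6 = 10000000 bps
Time = 512 / 10000000 seconds
Time in us = 512 * 10^6 / 10000000 = 51.2

51.2


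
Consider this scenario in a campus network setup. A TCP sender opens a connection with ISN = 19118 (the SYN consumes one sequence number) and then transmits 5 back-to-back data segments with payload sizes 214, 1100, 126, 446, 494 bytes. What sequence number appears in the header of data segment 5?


The SYN occupies sequence number ISN = 19118, so the first data byte is ISN + 1 = 19119.
SEQ of data segment i = (ISN + 1) + sum of payload sizes of segments 1..i-1.
Segment 1: SEQ = 19119, payload = 214 bytes
Segment 2: SEQ = 19333, payload = 1100 bytes
Segment 3: SEQ = 20433, payload = 126 bytes
Segment 4: SEQ = 20559, payload = 446 bytes
Segment 5: SEQ = 21005, payload = 494 bytes
SEQ of segment 5 = 19119 + 214 + 1100 + 126 + 446 = 21005

21005


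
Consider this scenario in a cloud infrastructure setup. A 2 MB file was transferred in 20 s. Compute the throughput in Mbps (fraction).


Given: file = 2 MB, time = 20 s
File in Mb = 2 * 8 = 16 Mb
Throughput = 16 / 20 Mbps
Throughput = 4/5 Mbps

4/5


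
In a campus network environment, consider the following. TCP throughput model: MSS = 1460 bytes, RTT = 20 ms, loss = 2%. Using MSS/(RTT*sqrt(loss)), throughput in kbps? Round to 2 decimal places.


Given: MSS = 1460 bytes, RTT = 20 ms, loss = 2%
RTT in seconds = 20 / 1000 = 0.02
Loss rate = 2% = 0.02
sqrt(loss) = sqrt(0.02) = 0.141421356237
Throughput (bytes/s) = 1460 / (0.02 * 0.141421356237) = 516187.9503
Throughput (kbps) = 516187.9503 * 8 / 1000 = 4129.503602 -> 4129.50 kbps (2 dp)

4129.50


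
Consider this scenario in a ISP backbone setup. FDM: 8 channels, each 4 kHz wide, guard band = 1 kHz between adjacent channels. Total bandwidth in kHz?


Given: 8 channels, 4 kHz each, guard = 1 kHz
Channel bandwidth = 8 * 4 = 32 kHz
Guard bands = 7 gaps * 1 kHz = 7 kHz
Total = 32 + 7 = 39 kHz

39


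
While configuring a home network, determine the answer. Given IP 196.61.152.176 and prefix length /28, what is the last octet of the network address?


Given: IP = 196.61.152.176, prefix = /28
Subnet mask = 255.255.255.240
Last octet of IP: 176
Last octet of mask: 240
Network last octet = 176 AND 240 = 176

176


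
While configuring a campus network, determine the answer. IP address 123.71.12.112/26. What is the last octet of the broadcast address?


Given: IP = 123.71.12.112, prefix = /26
Host bits = 32 - 26 = 6
Network last octet = 112 AND mask = 64
Host part size = 2^6 - 1 = 63
Broadcast last octet = 64 OR 63 = 127

127


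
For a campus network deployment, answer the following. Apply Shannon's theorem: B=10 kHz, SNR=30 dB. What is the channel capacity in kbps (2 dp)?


Given: B = 10 kHz, SNR = 30 dB
SNR linear = 10^(30/10) = 1000
1 + SNR = 1001
log2(1001) = 9.9672262588
C = 10 * 1000 * 9.9672262588 = 99672.2626 bps
C = 99.672263 kbps -> 99.67 kbps (2 dp)

99.67
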